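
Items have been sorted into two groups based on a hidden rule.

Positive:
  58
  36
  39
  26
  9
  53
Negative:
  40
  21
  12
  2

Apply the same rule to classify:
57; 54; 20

Positive, Positive, Negative

A rule that fits every label: digit sum ≥ 5 — true of each 'Positive' example, false of each 'Negative' one.
57: digit sum 5+7 = 12, matches → Positive.
54: digit sum 5+4 = 9, matches → Positive.
20: digit sum 2+0 = 2, fails the rule → Negative.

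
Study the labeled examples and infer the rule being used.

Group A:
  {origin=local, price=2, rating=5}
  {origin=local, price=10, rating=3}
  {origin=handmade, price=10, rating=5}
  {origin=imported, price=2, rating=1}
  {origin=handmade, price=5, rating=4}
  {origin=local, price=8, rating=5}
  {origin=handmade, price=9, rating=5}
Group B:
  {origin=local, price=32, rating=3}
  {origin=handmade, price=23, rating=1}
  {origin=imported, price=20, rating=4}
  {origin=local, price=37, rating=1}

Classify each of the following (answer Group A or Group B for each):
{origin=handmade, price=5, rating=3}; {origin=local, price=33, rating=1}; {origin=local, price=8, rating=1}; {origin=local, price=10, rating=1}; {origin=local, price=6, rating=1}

Group A, Group B, Group A, Group A, Group A

One predicate separates the groups cleanly: price ≤ 10.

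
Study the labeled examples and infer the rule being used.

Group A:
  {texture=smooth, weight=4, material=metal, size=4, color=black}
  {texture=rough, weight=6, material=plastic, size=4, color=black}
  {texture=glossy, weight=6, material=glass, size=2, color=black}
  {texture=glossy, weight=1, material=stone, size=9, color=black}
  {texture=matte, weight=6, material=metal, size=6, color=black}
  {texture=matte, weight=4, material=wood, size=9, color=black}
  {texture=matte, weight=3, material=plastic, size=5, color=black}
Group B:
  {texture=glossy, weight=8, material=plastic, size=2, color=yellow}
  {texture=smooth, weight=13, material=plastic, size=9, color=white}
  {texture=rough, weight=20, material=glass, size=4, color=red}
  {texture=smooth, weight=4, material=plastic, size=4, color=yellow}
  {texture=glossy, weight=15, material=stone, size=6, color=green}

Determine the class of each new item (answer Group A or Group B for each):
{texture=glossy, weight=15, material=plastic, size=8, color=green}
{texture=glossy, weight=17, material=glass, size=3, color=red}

Comparing the two groups points to one rule — color is black.
Group B: {texture=glossy, weight=15, material=plastic, size=8, color=green}, since color is green. Group B: {texture=glossy, weight=17, material=glass, size=3, color=red}, since color is red.

Group B, Group B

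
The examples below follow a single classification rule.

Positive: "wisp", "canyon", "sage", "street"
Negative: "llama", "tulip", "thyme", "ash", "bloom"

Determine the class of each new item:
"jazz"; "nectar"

Positive, Positive

The simplest hypothesis consistent with all the labels is: even length.
"jazz" → length 4 → Positive.
"nectar" → length 6 → Positive.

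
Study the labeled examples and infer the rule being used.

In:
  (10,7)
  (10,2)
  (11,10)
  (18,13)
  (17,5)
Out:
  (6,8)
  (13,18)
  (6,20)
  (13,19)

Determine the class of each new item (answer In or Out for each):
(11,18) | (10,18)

Out, Out

One predicate separates the groups cleanly: first > second.
(11,18) → 11 < 18 → Out.
(10,18) → 10 < 18 → Out.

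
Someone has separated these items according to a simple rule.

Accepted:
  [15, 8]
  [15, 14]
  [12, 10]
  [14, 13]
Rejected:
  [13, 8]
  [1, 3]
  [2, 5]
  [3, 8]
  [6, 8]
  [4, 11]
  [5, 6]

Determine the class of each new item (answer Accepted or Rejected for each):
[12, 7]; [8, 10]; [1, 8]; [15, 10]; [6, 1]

Rejected, Rejected, Rejected, Accepted, Rejected

'Accepted' ⟺ sum ≥ 22.
[12, 7]: 12+7 = 19 — fails this test, so Rejected.
[8, 10]: 8+10 = 18 — fails this test, so Rejected.
[1, 8]: 1+8 = 9 — fails this test, so Rejected.
[15, 10]: 15+10 = 25 — matches, so Accepted.
[6, 1]: 6+1 = 7 — fails this test, so Rejected.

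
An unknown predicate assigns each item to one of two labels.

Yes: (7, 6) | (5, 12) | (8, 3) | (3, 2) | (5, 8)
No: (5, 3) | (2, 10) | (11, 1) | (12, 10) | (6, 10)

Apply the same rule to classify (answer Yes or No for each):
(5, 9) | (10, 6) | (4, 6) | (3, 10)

No, No, No, Yes

Rule: sum is odd. This holds for each 'Yes' example and fails for each 'No' one.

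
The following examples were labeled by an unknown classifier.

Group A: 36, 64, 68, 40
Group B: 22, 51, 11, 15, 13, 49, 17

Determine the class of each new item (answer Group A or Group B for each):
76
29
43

One predicate separates the groups cleanly: multiple of 4.
76 → 76 = 4·19 → Group A.
29 → 29 = 4·7 + 1 → Group B.
43 → 43 = 4·10 + 3 → Group B.

Group A, Group B, Group B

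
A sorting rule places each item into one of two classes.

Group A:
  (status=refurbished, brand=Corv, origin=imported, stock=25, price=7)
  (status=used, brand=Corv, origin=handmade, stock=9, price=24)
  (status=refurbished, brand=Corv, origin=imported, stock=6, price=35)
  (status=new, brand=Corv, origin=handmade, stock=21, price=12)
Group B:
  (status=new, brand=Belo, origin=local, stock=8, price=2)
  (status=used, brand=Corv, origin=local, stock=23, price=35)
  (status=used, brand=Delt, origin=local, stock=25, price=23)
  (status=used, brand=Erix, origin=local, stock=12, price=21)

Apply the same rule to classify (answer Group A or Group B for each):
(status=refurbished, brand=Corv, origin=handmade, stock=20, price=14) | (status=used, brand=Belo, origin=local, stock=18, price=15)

Group A, Group B

'Group A' ⟺ origin is not local.
(status=refurbished, brand=Corv, origin=handmade, stock=20, price=14) → origin is handmade → Group A. (status=used, brand=Belo, origin=local, stock=18, price=15) → origin is local → Group B.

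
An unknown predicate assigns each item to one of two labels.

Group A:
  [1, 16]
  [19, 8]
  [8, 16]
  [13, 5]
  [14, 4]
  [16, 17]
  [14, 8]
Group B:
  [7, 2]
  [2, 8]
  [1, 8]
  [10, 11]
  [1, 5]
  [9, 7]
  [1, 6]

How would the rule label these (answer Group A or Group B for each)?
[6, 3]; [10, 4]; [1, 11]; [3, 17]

The simplest hypothesis consistent with all the labels is: max ≥ 13.
Group B: [6, 3], since max 6. Group B: [10, 4], since max 10. Group B: [1, 11], since max 11. Group A: [3, 17], since max 17.

Group B, Group B, Group B, Group A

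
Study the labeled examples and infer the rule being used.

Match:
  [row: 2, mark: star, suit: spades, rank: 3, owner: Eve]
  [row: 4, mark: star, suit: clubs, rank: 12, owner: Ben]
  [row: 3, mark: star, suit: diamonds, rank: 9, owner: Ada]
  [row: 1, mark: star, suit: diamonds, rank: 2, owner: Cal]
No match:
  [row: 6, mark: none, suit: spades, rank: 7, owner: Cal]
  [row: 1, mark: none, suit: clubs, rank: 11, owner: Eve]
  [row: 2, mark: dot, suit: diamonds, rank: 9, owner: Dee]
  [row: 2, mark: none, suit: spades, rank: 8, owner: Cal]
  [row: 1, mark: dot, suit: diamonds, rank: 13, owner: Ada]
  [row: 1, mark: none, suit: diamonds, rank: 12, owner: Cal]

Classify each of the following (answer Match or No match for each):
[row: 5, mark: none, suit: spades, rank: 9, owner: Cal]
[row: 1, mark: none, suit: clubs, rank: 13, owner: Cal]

The common property of the 'Match' items is: mark is star. No 'No match' item has it.
[row: 5, mark: none, suit: spades, rank: 9, owner: Cal]: mark is none, fails this test → No match.
[row: 1, mark: none, suit: clubs, rank: 13, owner: Cal]: mark is none, fails this test → No match.

No match, No match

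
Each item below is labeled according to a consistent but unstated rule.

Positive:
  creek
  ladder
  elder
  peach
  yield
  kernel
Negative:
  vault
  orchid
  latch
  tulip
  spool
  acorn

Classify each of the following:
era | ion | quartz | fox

One predicate separates the groups cleanly: contains 'e'.
era: has 'e', has this property → Positive. ion: no 'e', does not fit → Negative. quartz: no 'e', does not fit → Negative. fox: no 'e', does not fit → Negative.

Positive, Negative, Negative, Negative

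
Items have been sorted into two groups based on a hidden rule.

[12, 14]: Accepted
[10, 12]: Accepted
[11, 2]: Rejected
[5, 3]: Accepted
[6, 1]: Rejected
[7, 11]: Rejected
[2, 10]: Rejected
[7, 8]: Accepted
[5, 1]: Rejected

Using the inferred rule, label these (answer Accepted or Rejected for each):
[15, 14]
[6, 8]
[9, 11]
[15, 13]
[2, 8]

Accepted, Accepted, Accepted, Accepted, Rejected

One predicate separates the groups cleanly: |first − second| ≤ 2.
[15, 14]: Accepted (|15−14| = 1). [6, 8]: Accepted (|6−8| = 2). [9, 11]: Accepted (|9−11| = 2). [15, 13]: Accepted (|15−13| = 2). [2, 8]: Rejected (|2−8| = 6).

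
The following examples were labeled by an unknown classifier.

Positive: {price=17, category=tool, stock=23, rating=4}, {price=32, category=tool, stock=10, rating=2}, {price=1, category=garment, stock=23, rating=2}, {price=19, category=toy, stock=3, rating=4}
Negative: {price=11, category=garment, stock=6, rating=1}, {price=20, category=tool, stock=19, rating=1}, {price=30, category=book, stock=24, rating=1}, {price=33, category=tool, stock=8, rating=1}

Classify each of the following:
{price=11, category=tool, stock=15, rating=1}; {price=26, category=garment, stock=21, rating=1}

A rule that fits every label: rating ≥ 2 — true of each 'Positive' example, false of each 'Negative' one.
{price=11, category=tool, stock=15, rating=1} — rating = 1, hence Negative.
{price=26, category=garment, stock=21, rating=1} — rating = 1, hence Negative.

Negative, Negative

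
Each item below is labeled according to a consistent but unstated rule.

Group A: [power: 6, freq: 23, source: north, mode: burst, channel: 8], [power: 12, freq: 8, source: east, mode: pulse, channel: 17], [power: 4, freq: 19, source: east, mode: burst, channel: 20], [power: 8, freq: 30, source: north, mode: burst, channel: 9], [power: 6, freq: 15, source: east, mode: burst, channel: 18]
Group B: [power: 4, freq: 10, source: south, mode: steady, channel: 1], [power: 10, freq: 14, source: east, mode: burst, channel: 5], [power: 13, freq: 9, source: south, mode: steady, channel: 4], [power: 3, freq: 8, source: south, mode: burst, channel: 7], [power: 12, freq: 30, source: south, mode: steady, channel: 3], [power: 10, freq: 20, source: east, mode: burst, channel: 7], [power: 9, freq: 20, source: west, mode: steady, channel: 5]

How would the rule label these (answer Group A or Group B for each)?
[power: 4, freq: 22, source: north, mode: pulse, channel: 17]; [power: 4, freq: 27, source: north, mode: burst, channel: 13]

All 'Group A' examples share one property — channel ≥ 8 — and every 'Group B' example lacks it.

Group A, Group A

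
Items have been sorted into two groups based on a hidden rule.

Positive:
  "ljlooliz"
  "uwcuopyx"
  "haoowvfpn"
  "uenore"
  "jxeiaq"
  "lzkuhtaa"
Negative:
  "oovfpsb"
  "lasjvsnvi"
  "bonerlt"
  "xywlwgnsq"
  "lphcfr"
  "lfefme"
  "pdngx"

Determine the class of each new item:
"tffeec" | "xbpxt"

Negative, Negative

A rule that fits every label: has ≥ 3 vowels — true of each 'Positive' example, false of each 'Negative' one.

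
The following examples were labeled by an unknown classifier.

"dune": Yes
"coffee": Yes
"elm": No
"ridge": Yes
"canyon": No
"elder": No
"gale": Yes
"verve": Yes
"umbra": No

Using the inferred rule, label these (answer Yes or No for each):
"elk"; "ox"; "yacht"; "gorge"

No, No, No, Yes

The classifier is using: ends with 'e'.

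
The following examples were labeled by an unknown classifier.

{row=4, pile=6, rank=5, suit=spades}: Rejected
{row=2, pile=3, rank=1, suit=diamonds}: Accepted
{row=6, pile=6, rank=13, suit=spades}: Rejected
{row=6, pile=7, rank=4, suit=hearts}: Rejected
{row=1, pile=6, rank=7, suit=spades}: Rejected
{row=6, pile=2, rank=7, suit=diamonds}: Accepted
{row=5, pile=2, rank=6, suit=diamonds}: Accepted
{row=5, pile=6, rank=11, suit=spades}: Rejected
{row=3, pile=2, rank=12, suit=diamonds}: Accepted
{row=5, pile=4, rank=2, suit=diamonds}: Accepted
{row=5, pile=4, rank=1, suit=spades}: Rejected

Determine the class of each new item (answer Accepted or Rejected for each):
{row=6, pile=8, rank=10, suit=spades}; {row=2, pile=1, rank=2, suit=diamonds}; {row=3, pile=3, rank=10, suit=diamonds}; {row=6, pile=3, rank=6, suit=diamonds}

Rejected, Accepted, Accepted, Accepted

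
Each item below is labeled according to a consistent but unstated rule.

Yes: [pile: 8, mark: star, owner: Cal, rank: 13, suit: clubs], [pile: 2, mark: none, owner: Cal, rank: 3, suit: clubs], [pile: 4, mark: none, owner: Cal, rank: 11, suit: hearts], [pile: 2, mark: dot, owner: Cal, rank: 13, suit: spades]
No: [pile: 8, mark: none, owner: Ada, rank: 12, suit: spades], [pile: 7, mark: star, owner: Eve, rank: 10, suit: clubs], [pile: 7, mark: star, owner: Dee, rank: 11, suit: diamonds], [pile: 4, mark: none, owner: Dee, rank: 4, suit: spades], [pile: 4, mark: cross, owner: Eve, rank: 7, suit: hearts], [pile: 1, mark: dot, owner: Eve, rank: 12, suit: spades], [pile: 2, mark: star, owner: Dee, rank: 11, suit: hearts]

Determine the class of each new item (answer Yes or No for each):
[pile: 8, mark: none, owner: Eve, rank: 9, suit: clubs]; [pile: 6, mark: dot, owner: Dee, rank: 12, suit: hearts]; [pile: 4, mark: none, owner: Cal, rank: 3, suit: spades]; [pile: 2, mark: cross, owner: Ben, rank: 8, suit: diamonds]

No, No, Yes, No

The classifier is using: owner is Cal.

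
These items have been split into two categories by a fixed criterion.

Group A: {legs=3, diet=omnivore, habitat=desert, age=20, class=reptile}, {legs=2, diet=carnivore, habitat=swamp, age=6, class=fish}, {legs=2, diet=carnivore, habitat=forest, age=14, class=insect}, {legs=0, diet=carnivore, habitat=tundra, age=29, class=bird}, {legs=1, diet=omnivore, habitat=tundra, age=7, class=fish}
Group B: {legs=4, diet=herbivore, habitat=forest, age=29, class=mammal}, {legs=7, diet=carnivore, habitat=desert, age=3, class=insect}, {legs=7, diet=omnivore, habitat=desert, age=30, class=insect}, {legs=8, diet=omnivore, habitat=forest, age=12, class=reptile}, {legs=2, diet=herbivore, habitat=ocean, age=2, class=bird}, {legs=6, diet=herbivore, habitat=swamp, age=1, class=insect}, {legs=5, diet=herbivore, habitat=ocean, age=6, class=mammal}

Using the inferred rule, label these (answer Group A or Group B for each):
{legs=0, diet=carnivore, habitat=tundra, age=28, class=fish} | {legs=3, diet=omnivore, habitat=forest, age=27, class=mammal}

A rule that fits every label: legs ≤ 3 AND age ≥ 3 — true of each 'Group A' example, false of each 'Group B' one.
{legs=0, diet=carnivore, habitat=tundra, age=28, class=fish} — legs = 0, age = 28, hence Group A.
{legs=3, diet=omnivore, habitat=forest, age=27, class=mammal} — legs = 3, age = 27, hence Group A.

Group A, Group A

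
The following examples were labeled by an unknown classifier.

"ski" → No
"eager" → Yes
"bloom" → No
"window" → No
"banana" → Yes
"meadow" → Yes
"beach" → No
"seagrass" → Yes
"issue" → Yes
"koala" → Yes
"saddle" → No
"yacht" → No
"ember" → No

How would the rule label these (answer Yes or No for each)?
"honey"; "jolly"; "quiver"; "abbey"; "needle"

No, No, Yes, No, Yes

One predicate separates the groups cleanly: has ≥ 3 vowels.
"honey": 2 vowels, does not fit → No. "jolly": 1 vowel, does not fit → No. "quiver": 3 vowels, has this property → Yes. "abbey": 2 vowels, does not fit → No. "needle": 3 vowels, has this property → Yes.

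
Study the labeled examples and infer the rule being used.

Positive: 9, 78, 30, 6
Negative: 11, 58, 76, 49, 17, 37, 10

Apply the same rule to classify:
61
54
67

The classifier is using: multiple of 3.
Negative: 61, since 61 = 3·20 + 1.
Positive: 54, since 54 = 3·18.
Negative: 67, since 67 = 3·22 + 1.

Negative, Positive, Negative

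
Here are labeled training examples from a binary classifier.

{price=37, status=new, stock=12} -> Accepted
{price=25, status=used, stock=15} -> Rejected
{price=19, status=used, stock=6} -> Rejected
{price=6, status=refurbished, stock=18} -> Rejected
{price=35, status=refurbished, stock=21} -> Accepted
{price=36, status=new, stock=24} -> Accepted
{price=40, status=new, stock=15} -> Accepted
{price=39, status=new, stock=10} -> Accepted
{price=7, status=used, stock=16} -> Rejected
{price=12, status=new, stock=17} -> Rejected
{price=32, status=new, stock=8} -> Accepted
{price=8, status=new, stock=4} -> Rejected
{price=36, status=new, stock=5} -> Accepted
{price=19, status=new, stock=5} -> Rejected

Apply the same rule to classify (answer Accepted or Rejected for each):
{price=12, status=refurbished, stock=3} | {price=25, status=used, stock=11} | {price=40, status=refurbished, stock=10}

Rejected, Rejected, Accepted

Rule: price ≥ 32. This holds for each 'Accepted' example and fails for each 'Rejected' one.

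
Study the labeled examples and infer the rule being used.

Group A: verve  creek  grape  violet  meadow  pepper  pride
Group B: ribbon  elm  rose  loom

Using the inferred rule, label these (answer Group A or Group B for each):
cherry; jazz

Group A, Group B

The classifier is using: length ≥ 5 AND contains 'e'.
cherry — length 6, has 'e', hence Group A. jazz — length 4, no 'e', hence Group B.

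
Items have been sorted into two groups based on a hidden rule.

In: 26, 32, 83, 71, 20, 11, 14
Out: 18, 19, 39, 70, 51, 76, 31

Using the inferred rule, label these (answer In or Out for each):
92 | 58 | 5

In, Out, In

The classifier is using: ≡ 2 (mod 3).
92: 92 mod 3 = 2 — matches, so In. 58: 58 mod 3 = 1 — does not fit, so Out. 5: 5 mod 3 = 2 — matches, so In.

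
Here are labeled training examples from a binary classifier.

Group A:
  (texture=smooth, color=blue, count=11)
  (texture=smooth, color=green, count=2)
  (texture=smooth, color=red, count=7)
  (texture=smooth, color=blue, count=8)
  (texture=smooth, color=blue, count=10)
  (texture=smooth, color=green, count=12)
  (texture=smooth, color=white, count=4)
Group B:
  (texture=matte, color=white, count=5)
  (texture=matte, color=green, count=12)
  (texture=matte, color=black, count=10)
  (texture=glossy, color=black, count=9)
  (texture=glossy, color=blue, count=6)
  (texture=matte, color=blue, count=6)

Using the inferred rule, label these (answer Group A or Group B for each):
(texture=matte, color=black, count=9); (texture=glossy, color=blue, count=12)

The rule appears to be: texture is smooth.
(texture=matte, color=black, count=9) → texture is matte → Group B. (texture=glossy, color=blue, count=12) → texture is glossy → Group B.

Group B, Group B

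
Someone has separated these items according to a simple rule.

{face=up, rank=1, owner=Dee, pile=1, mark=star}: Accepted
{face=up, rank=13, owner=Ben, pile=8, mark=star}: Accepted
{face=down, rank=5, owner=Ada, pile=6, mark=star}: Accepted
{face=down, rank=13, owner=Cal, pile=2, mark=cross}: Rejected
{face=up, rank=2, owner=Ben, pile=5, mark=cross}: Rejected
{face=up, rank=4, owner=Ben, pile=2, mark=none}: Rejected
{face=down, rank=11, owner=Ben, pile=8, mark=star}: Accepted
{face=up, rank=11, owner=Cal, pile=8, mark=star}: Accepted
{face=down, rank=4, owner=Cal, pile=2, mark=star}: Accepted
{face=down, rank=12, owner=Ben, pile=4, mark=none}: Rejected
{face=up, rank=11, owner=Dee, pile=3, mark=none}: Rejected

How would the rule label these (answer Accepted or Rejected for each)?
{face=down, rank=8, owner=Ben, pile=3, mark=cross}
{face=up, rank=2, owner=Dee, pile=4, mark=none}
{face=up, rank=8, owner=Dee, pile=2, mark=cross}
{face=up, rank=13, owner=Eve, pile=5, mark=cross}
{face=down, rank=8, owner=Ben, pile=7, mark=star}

Rejected, Rejected, Rejected, Rejected, Accepted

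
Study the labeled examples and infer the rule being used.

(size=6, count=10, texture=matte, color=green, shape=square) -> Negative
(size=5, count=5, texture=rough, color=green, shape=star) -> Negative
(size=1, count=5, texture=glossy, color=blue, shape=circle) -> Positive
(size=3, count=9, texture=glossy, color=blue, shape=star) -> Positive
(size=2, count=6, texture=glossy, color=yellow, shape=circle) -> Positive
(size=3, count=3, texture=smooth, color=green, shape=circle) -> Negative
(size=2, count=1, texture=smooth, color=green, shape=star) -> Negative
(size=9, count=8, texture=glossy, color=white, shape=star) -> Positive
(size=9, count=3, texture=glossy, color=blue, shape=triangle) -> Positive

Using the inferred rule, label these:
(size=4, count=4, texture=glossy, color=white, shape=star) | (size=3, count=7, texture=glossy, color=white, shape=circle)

Positive, Positive

The rule appears to be: texture is glossy.
(size=4, count=4, texture=glossy, color=white, shape=star): Positive (texture is glossy).
(size=3, count=7, texture=glossy, color=white, shape=circle): Positive (texture is glossy).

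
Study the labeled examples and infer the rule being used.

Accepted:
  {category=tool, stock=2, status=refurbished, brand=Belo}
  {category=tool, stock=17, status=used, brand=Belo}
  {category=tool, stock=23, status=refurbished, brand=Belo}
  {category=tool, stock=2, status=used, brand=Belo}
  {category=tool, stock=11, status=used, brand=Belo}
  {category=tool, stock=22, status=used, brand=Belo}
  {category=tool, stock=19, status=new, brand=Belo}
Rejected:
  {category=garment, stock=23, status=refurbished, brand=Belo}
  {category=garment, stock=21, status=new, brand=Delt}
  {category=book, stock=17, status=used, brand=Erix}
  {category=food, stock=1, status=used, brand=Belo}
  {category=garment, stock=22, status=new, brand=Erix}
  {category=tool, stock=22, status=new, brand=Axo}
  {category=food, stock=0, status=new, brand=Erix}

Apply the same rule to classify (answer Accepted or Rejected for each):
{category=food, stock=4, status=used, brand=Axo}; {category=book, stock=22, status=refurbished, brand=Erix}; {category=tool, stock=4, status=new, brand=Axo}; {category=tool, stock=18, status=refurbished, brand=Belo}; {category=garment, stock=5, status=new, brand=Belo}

The classifier is using: category is tool AND brand is Belo.

Rejected, Rejected, Rejected, Accepted, Rejected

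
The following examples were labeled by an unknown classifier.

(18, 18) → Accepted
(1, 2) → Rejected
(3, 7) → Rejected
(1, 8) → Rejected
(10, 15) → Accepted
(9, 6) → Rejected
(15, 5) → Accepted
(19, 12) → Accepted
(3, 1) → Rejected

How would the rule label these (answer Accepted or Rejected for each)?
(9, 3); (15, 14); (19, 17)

Rejected, Accepted, Accepted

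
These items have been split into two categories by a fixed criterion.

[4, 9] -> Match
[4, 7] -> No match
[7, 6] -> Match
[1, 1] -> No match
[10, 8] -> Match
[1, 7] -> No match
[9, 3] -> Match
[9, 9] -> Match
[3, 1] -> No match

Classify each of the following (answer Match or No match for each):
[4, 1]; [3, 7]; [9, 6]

No match, No match, Match

The classifier is using: sum ≥ 12.
[4, 1] — 4+1 = 5, hence No match.
[3, 7] — 3+7 = 10, hence No match.
[9, 6] — 9+6 = 15, hence Match.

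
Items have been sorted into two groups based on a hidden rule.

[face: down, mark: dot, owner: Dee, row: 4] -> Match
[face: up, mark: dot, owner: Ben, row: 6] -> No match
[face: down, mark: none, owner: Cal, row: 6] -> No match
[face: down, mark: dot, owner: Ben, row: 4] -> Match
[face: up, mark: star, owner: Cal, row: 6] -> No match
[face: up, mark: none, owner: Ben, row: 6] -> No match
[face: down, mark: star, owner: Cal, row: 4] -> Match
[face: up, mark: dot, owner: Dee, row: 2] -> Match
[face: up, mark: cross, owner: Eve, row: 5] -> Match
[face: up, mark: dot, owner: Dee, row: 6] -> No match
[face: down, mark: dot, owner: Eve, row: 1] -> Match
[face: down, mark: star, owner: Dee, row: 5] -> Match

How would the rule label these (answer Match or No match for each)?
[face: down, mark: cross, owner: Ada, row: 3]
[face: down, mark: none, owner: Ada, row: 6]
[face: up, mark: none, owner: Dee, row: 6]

Match, No match, No match

Rule: row ≤ 5. This holds for each 'Match' example and fails for each 'No match' one.
[face: down, mark: cross, owner: Ada, row: 3]: Match (row = 3). [face: down, mark: none, owner: Ada, row: 6]: No match (row = 6). [face: up, mark: none, owner: Dee, row: 6]: No match (row = 6).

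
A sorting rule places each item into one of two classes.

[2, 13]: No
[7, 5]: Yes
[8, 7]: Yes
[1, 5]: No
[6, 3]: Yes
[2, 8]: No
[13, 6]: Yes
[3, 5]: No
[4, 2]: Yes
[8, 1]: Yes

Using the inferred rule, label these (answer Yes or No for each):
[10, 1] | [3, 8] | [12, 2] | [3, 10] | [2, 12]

The classifier is using: first > second.

Yes, No, Yes, No, No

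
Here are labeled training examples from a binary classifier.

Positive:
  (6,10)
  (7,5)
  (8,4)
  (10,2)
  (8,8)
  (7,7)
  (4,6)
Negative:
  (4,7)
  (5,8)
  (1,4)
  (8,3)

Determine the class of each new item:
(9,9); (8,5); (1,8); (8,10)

The common property of the 'Positive' items is: sum is even. No 'Negative' item has it.
(9,9): 9+9 = 18 — matches, so Positive.
(8,5): 8+5 = 13 — fails the rule, so Negative.
(1,8): 1+8 = 9 — fails the rule, so Negative.
(8,10): 8+10 = 18 — matches, so Positive.

Positive, Negative, Negative, Positive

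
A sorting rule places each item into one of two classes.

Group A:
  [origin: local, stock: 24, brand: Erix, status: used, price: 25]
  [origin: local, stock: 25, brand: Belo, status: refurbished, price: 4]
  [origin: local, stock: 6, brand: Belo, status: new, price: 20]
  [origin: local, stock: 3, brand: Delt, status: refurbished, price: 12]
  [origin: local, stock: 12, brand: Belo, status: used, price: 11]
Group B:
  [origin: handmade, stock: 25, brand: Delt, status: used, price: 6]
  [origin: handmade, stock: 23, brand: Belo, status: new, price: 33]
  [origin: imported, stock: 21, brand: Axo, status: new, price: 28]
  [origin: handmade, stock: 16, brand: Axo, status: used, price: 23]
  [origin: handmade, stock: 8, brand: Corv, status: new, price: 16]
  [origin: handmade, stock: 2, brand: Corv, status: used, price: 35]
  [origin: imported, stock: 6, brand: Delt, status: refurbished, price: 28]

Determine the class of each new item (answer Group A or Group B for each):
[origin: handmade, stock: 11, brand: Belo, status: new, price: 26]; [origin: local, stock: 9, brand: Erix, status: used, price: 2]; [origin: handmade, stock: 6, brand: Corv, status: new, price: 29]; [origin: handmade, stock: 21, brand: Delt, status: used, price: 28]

The simplest hypothesis consistent with all the labels is: origin is local.
[origin: handmade, stock: 11, brand: Belo, status: new, price: 26]: origin is handmade, does not fit → Group B.
[origin: local, stock: 9, brand: Erix, status: used, price: 2]: origin is local, fits → Group A.
[origin: handmade, stock: 6, brand: Corv, status: new, price: 29]: origin is handmade, does not fit → Group B.
[origin: handmade, stock: 21, brand: Delt, status: used, price: 28]: origin is handmade, does not fit → Group B.

Group B, Group A, Group B, Group B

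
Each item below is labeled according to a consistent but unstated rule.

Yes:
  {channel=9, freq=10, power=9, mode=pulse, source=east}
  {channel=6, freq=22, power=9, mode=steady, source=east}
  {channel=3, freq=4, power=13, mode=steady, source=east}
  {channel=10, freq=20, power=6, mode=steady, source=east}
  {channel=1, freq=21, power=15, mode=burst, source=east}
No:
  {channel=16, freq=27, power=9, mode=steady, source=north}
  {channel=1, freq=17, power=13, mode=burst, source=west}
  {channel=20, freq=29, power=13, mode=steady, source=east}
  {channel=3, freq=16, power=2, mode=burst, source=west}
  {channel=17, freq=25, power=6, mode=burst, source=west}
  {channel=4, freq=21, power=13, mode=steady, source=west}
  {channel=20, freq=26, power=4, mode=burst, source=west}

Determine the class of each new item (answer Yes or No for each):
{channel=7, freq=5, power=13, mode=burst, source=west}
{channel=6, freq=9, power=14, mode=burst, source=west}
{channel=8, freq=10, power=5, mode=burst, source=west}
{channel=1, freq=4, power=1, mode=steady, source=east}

No, No, No, Yes

A rule that fits every label: source is east AND freq ≤ 22 — true of each 'Yes' example, false of each 'No' one.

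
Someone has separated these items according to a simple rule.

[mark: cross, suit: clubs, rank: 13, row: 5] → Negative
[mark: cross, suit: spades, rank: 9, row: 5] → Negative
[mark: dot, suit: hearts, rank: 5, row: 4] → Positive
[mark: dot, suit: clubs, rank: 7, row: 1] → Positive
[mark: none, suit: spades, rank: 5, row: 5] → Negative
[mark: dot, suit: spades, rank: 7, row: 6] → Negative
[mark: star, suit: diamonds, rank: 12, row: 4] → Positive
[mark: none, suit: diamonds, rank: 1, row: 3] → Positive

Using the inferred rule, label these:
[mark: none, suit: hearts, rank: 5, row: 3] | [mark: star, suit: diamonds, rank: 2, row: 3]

The classifier is using: row ≤ 4.
[mark: none, suit: hearts, rank: 5, row: 3]: Positive (row = 3).
[mark: star, suit: diamonds, rank: 2, row: 3]: Positive (row = 3).

Positive, Positive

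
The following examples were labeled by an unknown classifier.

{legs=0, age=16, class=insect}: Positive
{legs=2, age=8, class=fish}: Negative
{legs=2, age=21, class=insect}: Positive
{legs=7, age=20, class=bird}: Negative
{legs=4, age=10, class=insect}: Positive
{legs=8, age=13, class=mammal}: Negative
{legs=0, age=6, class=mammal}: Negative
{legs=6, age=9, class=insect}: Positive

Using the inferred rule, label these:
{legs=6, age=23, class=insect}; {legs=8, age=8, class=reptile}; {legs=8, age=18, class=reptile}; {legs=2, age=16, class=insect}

The common property of the 'Positive' items is: class is insect. No 'Negative' item has it.
{legs=6, age=23, class=insect}: class is insect, meets the rule → Positive.
{legs=8, age=8, class=reptile}: class is reptile, fails this test → Negative.
{legs=8, age=18, class=reptile}: class is reptile, fails this test → Negative.
{legs=2, age=16, class=insect}: class is insect, meets the rule → Positive.

Positive, Negative, Negative, Positive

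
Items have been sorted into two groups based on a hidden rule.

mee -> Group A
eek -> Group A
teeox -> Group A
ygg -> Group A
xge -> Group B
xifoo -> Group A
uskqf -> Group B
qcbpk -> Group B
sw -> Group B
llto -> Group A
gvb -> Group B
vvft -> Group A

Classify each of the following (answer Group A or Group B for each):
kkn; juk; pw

The common property of the 'Group A' items is: has a double letter. No 'Group B' item has it.
kkn: 'kk' doubled, passes → Group A. juk: no doubled letter, lacks this property → Group B. pw: no doubled letter, lacks this property → Group B.

Group A, Group B, Group B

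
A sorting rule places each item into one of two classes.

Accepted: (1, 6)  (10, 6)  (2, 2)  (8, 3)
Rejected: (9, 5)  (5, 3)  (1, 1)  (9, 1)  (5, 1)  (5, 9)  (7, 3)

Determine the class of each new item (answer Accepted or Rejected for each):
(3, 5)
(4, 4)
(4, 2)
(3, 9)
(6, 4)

Rejected, Accepted, Accepted, Rejected, Accepted

Every 'Accepted' example satisfies: product is even. None of the 'Rejected' examples do.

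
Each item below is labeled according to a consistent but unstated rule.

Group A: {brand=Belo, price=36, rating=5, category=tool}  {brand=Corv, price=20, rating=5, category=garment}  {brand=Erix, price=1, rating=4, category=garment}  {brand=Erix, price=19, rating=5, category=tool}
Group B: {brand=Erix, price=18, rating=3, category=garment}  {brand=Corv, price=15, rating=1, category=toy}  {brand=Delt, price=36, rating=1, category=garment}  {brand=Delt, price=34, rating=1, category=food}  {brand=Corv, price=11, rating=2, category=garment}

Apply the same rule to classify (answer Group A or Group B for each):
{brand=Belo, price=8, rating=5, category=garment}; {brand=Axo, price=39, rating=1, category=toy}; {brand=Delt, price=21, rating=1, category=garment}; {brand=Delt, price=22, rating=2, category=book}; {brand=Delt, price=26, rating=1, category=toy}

Every 'Group A' example satisfies: rating ≥ 4. None of the 'Group B' examples do.
{brand=Belo, price=8, rating=5, category=garment}: rating = 5, meets the rule → Group A.
{brand=Axo, price=39, rating=1, category=toy}: rating = 1, doesn't qualify → Group B.
{brand=Delt, price=21, rating=1, category=garment}: rating = 1, doesn't qualify → Group B.
{brand=Delt, price=22, rating=2, category=book}: rating = 2, doesn't qualify → Group B.
{brand=Delt, price=26, rating=1, category=toy}: rating = 1, doesn't qualify → Group B.

Group A, Group B, Group B, Group B, Group B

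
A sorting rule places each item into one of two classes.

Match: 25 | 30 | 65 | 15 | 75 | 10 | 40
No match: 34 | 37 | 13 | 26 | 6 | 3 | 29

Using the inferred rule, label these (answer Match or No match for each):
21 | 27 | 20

No match, No match, Match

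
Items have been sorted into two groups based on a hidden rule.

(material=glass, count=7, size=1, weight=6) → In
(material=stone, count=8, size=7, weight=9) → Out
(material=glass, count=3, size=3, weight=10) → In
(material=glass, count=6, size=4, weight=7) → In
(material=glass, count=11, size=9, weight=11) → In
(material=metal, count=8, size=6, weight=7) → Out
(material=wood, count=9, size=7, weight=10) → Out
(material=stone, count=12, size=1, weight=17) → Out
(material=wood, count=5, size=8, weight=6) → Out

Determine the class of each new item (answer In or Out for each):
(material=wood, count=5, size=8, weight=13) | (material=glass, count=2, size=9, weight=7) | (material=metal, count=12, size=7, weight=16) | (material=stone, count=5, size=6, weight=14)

Out, In, Out, Out

Every 'In' example satisfies: material is glass. None of the 'Out' examples do.
(material=wood, count=5, size=8, weight=13) — material is wood, hence Out. (material=glass, count=2, size=9, weight=7) — material is glass, hence In. (material=metal, count=12, size=7, weight=16) — material is metal, hence Out. (material=stone, count=5, size=6, weight=14) — material is stone, hence Out.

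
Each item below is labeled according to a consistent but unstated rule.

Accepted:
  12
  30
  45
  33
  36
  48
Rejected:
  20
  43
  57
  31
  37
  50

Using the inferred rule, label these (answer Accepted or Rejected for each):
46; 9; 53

The pattern is that an item is 'Accepted' exactly when: multiple of 3 AND at most 48.
46: 46 = 3·15 + 1, 46 ≤ 48, does not pass → Rejected.
9: 9 = 3·3, 9 ≤ 48, meets the rule → Accepted.
53: 53 = 3·17 + 2, 53 > 48, does not pass → Rejected.

Rejected, Accepted, Rejected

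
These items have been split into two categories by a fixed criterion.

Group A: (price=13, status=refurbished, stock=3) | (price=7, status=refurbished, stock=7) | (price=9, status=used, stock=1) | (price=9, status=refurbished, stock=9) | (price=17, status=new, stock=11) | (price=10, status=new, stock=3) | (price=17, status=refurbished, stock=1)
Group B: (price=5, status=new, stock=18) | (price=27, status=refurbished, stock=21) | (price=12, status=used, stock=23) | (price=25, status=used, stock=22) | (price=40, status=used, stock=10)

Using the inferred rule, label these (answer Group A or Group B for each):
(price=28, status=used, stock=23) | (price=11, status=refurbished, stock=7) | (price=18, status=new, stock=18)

A rule that fits every label: stock ≤ 11 AND price ≤ 17 — true of each 'Group A' example, false of each 'Group B' one.
(price=28, status=used, stock=23): Group B (stock = 23, price = 28). (price=11, status=refurbished, stock=7): Group A (stock = 7, price = 11). (price=18, status=new, stock=18): Group B (stock = 18, price = 18).

Group B, Group A, Group B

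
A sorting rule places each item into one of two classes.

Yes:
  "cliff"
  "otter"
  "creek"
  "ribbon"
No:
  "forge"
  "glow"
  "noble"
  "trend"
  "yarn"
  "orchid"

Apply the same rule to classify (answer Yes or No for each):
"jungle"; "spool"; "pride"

No, Yes, No

One predicate separates the groups cleanly: has a double letter.
"jungle" — no doubled letter, hence No. "spool" — 'oo' doubled, hence Yes. "pride" — no doubled letter, hence No.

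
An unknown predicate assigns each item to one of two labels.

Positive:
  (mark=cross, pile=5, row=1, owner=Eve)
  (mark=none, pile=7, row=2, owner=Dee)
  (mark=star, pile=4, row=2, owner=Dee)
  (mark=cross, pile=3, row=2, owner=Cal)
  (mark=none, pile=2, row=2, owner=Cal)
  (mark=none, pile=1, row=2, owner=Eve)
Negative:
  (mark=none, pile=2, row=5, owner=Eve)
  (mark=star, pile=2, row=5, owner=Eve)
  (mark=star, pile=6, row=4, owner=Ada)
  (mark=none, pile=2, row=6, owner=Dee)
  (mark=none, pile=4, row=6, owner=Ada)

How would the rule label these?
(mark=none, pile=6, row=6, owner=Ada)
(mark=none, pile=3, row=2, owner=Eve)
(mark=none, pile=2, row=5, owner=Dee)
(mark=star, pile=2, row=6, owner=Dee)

The classifier is using: row ≤ 2.
(mark=none, pile=6, row=6, owner=Ada): Negative (row = 6).
(mark=none, pile=3, row=2, owner=Eve): Positive (row = 2).
(mark=none, pile=2, row=5, owner=Dee): Negative (row = 5).
(mark=star, pile=2, row=6, owner=Dee): Negative (row = 6).

Negative, Positive, Negative, Negative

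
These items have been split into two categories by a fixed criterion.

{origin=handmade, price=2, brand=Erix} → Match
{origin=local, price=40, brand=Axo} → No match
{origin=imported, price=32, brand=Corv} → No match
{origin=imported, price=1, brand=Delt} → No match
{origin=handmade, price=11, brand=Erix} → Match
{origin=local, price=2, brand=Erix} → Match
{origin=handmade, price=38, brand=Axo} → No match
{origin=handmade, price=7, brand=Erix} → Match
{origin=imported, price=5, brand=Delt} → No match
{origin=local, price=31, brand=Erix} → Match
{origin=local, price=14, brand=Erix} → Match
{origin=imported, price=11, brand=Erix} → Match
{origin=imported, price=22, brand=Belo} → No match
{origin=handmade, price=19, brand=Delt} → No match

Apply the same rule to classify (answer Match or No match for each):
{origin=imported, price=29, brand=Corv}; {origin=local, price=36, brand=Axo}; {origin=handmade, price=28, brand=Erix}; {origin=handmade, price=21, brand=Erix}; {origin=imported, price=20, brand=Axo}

The common property of the 'Match' items is: brand is Erix. No 'No match' item has it.
{origin=imported, price=29, brand=Corv}: No match (brand is Corv). {origin=local, price=36, brand=Axo}: No match (brand is Axo). {origin=handmade, price=28, brand=Erix}: Match (brand is Erix). {origin=handmade, price=21, brand=Erix}: Match (brand is Erix). {origin=imported, price=20, brand=Axo}: No match (brand is Axo).

No match, No match, Match, Match, No match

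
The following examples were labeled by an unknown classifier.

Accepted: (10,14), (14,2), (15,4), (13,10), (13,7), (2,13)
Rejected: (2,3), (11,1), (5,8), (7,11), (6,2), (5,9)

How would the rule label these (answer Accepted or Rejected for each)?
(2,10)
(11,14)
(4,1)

The common property of the 'Accepted' items is: max ≥ 13. No 'Rejected' item has it.

Rejected, Accepted, Rejected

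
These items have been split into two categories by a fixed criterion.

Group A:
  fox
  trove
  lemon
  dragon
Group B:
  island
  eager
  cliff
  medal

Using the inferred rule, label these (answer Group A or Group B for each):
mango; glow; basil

The classifier is using: contains 'o'.
mango: Group A (has 'o'). glow: Group A (has 'o'). basil: Group B (no 'o').

Group A, Group A, Group B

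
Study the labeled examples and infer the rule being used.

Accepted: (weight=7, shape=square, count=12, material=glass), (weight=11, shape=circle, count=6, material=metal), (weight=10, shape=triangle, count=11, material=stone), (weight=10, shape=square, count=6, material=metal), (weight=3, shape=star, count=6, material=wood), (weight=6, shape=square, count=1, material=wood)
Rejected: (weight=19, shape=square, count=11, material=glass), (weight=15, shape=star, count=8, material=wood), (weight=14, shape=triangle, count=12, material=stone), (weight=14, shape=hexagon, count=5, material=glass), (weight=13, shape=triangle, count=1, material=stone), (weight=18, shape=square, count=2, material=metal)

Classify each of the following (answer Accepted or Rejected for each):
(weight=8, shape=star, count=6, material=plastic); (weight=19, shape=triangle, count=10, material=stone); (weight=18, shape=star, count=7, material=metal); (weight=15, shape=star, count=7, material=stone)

Accepted, Rejected, Rejected, Rejected

Rule: weight ≤ 11. This holds for each 'Accepted' example and fails for each 'Rejected' one.
(weight=8, shape=star, count=6, material=plastic): Accepted (weight = 8). (weight=19, shape=triangle, count=10, material=stone): Rejected (weight = 19). (weight=18, shape=star, count=7, material=metal): Rejected (weight = 18). (weight=15, shape=star, count=7, material=stone): Rejected (weight = 15).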